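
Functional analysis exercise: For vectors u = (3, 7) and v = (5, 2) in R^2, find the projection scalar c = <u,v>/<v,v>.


Computing <u,v> = 3*5 + 7*2 = 29
Computing <v,v> = 5^2 + 2^2 = 29
Projection coefficient = 29/29 = 1.0000

1.0000


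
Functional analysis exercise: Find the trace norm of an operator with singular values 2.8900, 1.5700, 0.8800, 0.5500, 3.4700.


The nuclear norm is the sum of all singular values.
||T||_1 = 2.8900 + 1.5700 + 0.8800 + 0.5500 + 3.4700
= 9.3600

9.3600


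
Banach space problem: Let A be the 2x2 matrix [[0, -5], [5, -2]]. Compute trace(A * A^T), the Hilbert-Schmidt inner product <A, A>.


trace(A * A^T) = sum of squares of all entries
= 0^2 + (-5)^2 + 5^2 + (-2)^2
= 0 + 25 + 25 + 4
= 54

54


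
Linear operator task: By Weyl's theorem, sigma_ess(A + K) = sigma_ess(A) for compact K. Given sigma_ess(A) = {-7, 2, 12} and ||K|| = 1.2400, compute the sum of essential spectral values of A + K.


By Weyl's theorem, the essential spectrum is invariant under compact perturbations.
sigma_ess(A + K) = sigma_ess(A) = {-7, 2, 12}
Sum = -7 + 2 + 12 = 7

7


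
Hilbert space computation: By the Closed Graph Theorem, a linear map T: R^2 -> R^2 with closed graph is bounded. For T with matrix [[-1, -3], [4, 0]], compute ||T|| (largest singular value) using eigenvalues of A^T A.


A^T A = [[17, 3], [3, 9]]
trace(A^T A) = 26, det(A^T A) = 144
discriminant = 26^2 - 4*144 = 100
Largest eigenvalue of A^T A = (trace + sqrt(disc))/2 = 18.0000
||T|| = sqrt(18.0000) = 4.2426

4.2426


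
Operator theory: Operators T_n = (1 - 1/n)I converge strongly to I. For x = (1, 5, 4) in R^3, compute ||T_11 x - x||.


T_11 x - x = (1 - 1/11)x - x = -x/11
||x|| = sqrt(42) = 6.4807
||T_11 x - x|| = ||x||/11 = 6.4807/11 = 0.5892

0.5892


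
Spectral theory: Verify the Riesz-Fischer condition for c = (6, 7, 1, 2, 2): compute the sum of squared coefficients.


sum |c_n|^2 = 6^2 + 7^2 + 1^2 + 2^2 + 2^2
= 36 + 49 + 1 + 4 + 4
= 94

94


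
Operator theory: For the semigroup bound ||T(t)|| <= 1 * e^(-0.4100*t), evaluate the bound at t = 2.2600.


||T(2.2600)|| <= 1 * exp(-0.4100 * 2.2600)
= 1 * exp(-0.9266)
= 1 * 0.3959
= 0.3959

0.3959


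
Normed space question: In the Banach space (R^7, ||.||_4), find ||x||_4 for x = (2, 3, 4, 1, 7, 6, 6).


The l^4 norm = (sum |x_i|^4)^(1/4)
Sum of 4th powers = 16 + 81 + 256 + 1 + 2401 + 1296 + 1296 = 5347
||x||_4 = (5347)^(1/4) = 8.5512

8.5512


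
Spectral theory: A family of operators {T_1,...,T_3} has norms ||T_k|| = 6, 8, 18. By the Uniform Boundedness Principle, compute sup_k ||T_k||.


By the Uniform Boundedness Principle, the supremum of norms is finite.
sup_k ||T_k|| = max(6, 8, 18) = 18

18


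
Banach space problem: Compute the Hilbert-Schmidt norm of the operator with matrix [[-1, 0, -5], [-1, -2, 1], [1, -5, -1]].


The Hilbert-Schmidt norm is sqrt(sum of squares of all entries).
Sum of squares = (-1)^2 + 0^2 + (-5)^2 + (-1)^2 + (-2)^2 + 1^2 + 1^2 + (-5)^2 + (-1)^2
= 1 + 0 + 25 + 1 + 4 + 1 + 1 + 25 + 1 = 59
||T||_HS = sqrt(59) = 7.6811

7.6811


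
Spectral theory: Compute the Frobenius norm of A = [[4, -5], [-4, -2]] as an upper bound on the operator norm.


||A||_F^2 = sum a_ij^2
= 4^2 + (-5)^2 + (-4)^2 + (-2)^2
= 16 + 25 + 16 + 4 = 61
||A||_F = sqrt(61) = 7.8102

7.8102


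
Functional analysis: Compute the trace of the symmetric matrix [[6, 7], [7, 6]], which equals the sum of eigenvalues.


For a self-adjoint (symmetric) matrix, the eigenvalues are real.
The sum of eigenvalues equals the trace of the matrix.
trace = 6 + 6 = 12

12


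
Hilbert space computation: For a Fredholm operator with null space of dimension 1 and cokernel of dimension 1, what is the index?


The Fredholm index is defined as ind(T) = dim(ker T) - dim(coker T)
= 1 - 1
= 0

0


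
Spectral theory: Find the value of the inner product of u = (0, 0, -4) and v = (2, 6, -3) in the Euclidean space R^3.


Computing the standard inner product <u, v> = sum u_i * v_i
= 0*2 + 0*6 + -4*-3
= 0 + 0 + 12
= 12

12


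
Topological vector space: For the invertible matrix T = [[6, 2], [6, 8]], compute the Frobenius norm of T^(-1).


det(T) = 6*8 - 2*6 = 36
T^(-1) = (1/36) * [[8, -2], [-6, 6]] = [[0.2222, -0.0556], [-0.1667, 0.1667]]
||T^(-1)||_F^2 = 0.2222^2 + (-0.0556)^2 + (-0.1667)^2 + 0.1667^2 = 0.1080
||T^(-1)||_F = sqrt(0.1080) = 0.3287

0.3287


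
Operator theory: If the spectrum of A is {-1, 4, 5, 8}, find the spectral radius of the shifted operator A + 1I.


Spectrum of A + 1I = {0, 5, 6, 9}
Spectral radius = max |lambda| over the shifted spectrum
= max(0, 5, 6, 9) = 9

9


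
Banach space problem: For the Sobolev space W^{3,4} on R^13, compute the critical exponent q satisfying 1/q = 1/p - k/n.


Using the Sobolev embedding formula: 1/q = 1/p - k/n
1/q = 1/4 - 3/13 = 1/52
q = 1/(1/52) = 52

52.0000


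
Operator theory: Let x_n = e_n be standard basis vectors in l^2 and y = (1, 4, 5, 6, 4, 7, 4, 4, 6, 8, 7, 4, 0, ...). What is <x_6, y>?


x_6 = e_6 is the standard basis vector with 1 in position 6.
<x_6, y> = y_6 = 7
As n -> infinity, <x_n, y> -> 0, confirming weak convergence of (x_n) to 0.

7


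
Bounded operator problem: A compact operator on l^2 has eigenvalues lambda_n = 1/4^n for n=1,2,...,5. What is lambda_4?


The eigenvalue formula gives lambda_4 = 1/4^4
= 1/256
= 0.0039

0.0039


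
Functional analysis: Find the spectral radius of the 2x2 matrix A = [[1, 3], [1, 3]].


For a 2x2 matrix, eigenvalues satisfy lambda^2 - (trace)*lambda + det = 0
trace = 1 + 3 = 4
det = 1*3 - 3*1 = 0
discriminant = 4^2 - 4*(0) = 16
spectral radius = max |eigenvalue| = 4.0000

4.0000


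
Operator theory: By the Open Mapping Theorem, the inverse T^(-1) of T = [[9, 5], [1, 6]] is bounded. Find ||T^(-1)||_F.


det(T) = 9*6 - 5*1 = 49
T^(-1) = (1/49) * [[6, -5], [-1, 9]] = [[0.1224, -0.1020], [-0.0204, 0.1837]]
||T^(-1)||_F^2 = 0.1224^2 + (-0.1020)^2 + (-0.0204)^2 + 0.1837^2 = 0.0596
||T^(-1)||_F = sqrt(0.0596) = 0.2440

0.2440


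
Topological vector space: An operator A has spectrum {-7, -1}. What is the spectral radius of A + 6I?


Spectrum of A + 6I = {-1, 5}
Spectral radius = max |lambda| over the shifted spectrum
= max(1, 5) = 5

5


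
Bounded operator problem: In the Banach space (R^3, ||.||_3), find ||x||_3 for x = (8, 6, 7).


The l^3 norm = (sum |x_i|^3)^(1/3)
Sum of 3th powers = 512 + 216 + 343 = 1071
||x||_3 = (1071)^(1/3) = 10.2313

10.2313


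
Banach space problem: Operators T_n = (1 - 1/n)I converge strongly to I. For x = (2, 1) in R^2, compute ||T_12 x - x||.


T_12 x - x = (1 - 1/12)x - x = -x/12
||x|| = sqrt(5) = 2.2361
||T_12 x - x|| = ||x||/12 = 2.2361/12 = 0.1863

0.1863


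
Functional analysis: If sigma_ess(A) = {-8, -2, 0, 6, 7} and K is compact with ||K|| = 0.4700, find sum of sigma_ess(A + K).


By Weyl's theorem, the essential spectrum is invariant under compact perturbations.
sigma_ess(A + K) = sigma_ess(A) = {-8, -2, 0, 6, 7}
Sum = -8 + -2 + 0 + 6 + 7 = 3

3


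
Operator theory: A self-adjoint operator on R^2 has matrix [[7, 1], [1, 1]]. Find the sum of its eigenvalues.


For a self-adjoint (symmetric) matrix, the eigenvalues are real.
The sum of eigenvalues equals the trace of the matrix.
trace = 7 + 1 = 8

8


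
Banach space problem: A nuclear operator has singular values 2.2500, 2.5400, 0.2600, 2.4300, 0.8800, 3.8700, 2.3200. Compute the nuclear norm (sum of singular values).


The nuclear norm is the sum of all singular values.
||T||_1 = 2.2500 + 2.5400 + 0.2600 + 2.4300 + 0.8800 + 3.8700 + 2.3200
= 14.5500

14.5500


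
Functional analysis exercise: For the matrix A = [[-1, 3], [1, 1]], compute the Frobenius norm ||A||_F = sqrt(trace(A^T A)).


||A||_F^2 = sum a_ij^2
= (-1)^2 + 3^2 + 1^2 + 1^2
= 1 + 9 + 1 + 1 = 12
||A||_F = sqrt(12) = 3.4641

3.4641


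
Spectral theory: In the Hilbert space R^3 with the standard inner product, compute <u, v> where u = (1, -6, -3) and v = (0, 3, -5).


Computing the standard inner product <u, v> = sum u_i * v_i
= 1*0 + -6*3 + -3*-5
= 0 + -18 + 15
= -3

-3


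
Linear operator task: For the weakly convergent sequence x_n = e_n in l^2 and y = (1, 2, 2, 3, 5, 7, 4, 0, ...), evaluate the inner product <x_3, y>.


x_3 = e_3 is the standard basis vector with 1 in position 3.
<x_3, y> = y_3 = 2
As n -> infinity, <x_n, y> -> 0, confirming weak convergence of (x_n) to 0.

2


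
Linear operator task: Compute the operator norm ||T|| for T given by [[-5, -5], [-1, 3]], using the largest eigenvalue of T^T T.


A^T A = [[26, 22], [22, 34]]
trace(A^T A) = 60, det(A^T A) = 400
discriminant = 60^2 - 4*400 = 2000
Largest eigenvalue of A^T A = (trace + sqrt(disc))/2 = 52.3607
||T|| = sqrt(52.3607) = 7.2361

7.2361


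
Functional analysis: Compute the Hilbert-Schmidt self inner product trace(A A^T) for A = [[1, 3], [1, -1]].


trace(A * A^T) = sum of squares of all entries
= 1^2 + 3^2 + 1^2 + (-1)^2
= 1 + 9 + 1 + 1
= 12

12


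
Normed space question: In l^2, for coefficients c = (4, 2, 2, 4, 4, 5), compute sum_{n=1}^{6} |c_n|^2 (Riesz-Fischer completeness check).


sum |c_n|^2 = 4^2 + 2^2 + 2^2 + 4^2 + 4^2 + 5^2
= 16 + 4 + 4 + 16 + 16 + 25
= 81

81


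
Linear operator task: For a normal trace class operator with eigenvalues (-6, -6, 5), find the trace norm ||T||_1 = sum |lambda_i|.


For a normal operator, singular values equal |eigenvalues|.
Trace norm = sum |lambda_i| = 6 + 6 + 5
= 17

17


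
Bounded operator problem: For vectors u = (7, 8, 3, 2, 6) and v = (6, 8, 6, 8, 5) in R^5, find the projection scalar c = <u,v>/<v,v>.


Computing <u,v> = 7*6 + 8*8 + 3*6 + 2*8 + 6*5 = 170
Computing <v,v> = 6^2 + 8^2 + 6^2 + 8^2 + 5^2 = 225
Projection coefficient = 170/225 = 0.7556

0.7556


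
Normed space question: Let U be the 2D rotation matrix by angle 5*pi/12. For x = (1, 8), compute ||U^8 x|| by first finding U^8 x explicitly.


U is a rotation by theta = 5*pi/12
U^8 = rotation by 8*theta = 40*pi/12 = 16*pi/12 (mod 2*pi)
cos(16*pi/12) = -0.5000, sin(16*pi/12) = -0.8660
U^8 x = (-0.5000 * 1 - -0.8660 * 8, -0.8660 * 1 + -0.5000 * 8)
= (6.4282, -4.8660)
||U^8 x|| = sqrt(6.4282^2 + (-4.8660)^2) = sqrt(65.0000) = 8.0623

8.0623


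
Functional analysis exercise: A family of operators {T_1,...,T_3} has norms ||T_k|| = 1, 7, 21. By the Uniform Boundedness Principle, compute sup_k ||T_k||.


By the Uniform Boundedness Principle, the supremum of norms is finite.
sup_k ||T_k|| = max(1, 7, 21) = 21

21


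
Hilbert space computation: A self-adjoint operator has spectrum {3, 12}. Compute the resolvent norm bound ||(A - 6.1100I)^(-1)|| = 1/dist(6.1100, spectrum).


dist(6.1100, {3, 12}) = min(|6.1100 - 3|, |6.1100 - 12|)
= min(3.1100, 5.8900) = 3.1100
Resolvent bound = 1/3.1100 = 0.3215

0.3215


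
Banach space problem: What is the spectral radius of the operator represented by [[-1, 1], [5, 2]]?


For a 2x2 matrix, eigenvalues satisfy lambda^2 - (trace)*lambda + det = 0
trace = -1 + 2 = 1
det = -1*2 - 1*5 = -7
discriminant = 1^2 - 4*(-7) = 29
spectral radius = max |eigenvalue| = 3.1926

3.1926


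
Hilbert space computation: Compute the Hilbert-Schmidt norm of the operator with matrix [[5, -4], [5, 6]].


The Hilbert-Schmidt norm is sqrt(sum of squares of all entries).
Sum of squares = 5^2 + (-4)^2 + 5^2 + 6^2
= 25 + 16 + 25 + 36 = 102
||T||_HS = sqrt(102) = 10.0995

10.0995


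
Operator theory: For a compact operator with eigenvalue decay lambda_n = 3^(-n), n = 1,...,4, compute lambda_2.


The eigenvalue formula gives lambda_2 = 1/3^2
= 1/9
= 0.1111

0.1111


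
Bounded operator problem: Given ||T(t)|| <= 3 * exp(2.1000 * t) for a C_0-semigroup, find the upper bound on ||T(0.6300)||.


||T(0.6300)|| <= 3 * exp(2.1000 * 0.6300)
= 3 * exp(1.3230)
= 3 * 3.7547
= 11.2640

11.2640


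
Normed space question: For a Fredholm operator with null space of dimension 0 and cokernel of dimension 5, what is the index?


The Fredholm index is defined as ind(T) = dim(ker T) - dim(coker T)
= 0 - 5
= -5

-5


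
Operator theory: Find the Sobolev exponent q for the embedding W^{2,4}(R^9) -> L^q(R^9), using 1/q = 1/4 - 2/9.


Using the Sobolev embedding formula: 1/q = 1/p - k/n
1/q = 1/4 - 2/9 = 1/36
q = 1/(1/36) = 36

36.0000


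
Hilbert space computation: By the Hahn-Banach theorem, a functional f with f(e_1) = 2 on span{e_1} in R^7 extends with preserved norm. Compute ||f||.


The norm of f is given by ||f|| = sup_{||x||=1} |f(x)|.
On span{e_1}, ||e_1|| = 1, so ||f|| = |f(e_1)| / ||e_1||
= |2| / 1 = 2.0000

2.0000


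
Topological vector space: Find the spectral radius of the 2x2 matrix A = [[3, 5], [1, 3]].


For a 2x2 matrix, eigenvalues satisfy lambda^2 - (trace)*lambda + det = 0
trace = 3 + 3 = 6
det = 3*3 - 5*1 = 4
discriminant = 6^2 - 4*(4) = 20
spectral radius = max |eigenvalue| = 5.2361

5.2361


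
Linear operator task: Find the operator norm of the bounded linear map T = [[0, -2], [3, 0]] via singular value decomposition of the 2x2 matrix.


A^T A = [[9, 0], [0, 4]]
trace(A^T A) = 13, det(A^T A) = 36
discriminant = 13^2 - 4*36 = 25
Largest eigenvalue of A^T A = (trace + sqrt(disc))/2 = 9.0000
||T|| = sqrt(9.0000) = 3.0000

3.0000


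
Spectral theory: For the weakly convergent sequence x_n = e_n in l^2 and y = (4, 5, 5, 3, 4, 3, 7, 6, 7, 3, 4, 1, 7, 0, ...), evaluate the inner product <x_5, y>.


x_5 = e_5 is the standard basis vector with 1 in position 5.
<x_5, y> = y_5 = 4
As n -> infinity, <x_n, y> -> 0, confirming weak convergence of (x_n) to 0.

4


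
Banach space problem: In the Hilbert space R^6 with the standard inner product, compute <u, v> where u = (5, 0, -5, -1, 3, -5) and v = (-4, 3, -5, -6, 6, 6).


Computing the standard inner product <u, v> = sum u_i * v_i
= 5*-4 + 0*3 + -5*-5 + -1*-6 + 3*6 + -5*6
= -20 + 0 + 25 + 6 + 18 + -30
= -1

-1


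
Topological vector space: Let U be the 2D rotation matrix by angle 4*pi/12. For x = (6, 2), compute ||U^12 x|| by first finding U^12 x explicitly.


U is a rotation by theta = 4*pi/12
U^12 = rotation by 12*theta = 48*pi/12 = 0*pi/12 (mod 2*pi)
cos(0*pi/12) = 1.0000, sin(0*pi/12) = 0.0000
U^12 x = (1.0000 * 6 - 0.0000 * 2, 0.0000 * 6 + 1.0000 * 2)
= (6.0000, 2.0000)
||U^12 x|| = sqrt(6.0000^2 + 2.0000^2) = sqrt(40.0000) = 6.3246

6.3246


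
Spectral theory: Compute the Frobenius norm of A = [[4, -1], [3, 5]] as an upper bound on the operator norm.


||A||_F^2 = sum a_ij^2
= 4^2 + (-1)^2 + 3^2 + 5^2
= 16 + 1 + 9 + 25 = 51
||A||_F = sqrt(51) = 7.1414

7.1414


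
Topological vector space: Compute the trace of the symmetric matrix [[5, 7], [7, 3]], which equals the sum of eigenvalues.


For a self-adjoint (symmetric) matrix, the eigenvalues are real.
The sum of eigenvalues equals the trace of the matrix.
trace = 5 + 3 = 8

8


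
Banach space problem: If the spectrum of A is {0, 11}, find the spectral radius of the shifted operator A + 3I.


Spectrum of A + 3I = {3, 14}
Spectral radius = max |lambda| over the shifted spectrum
= max(3, 14) = 14

14


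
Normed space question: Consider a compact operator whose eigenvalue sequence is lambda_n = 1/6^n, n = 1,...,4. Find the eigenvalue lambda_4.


The eigenvalue formula gives lambda_4 = 1/6^4
= 1/1296
= 7.7160e-04

7.7160e-04


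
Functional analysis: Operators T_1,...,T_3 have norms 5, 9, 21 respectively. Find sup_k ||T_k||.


By the Uniform Boundedness Principle, the supremum of norms is finite.
sup_k ||T_k|| = max(5, 9, 21) = 21

21


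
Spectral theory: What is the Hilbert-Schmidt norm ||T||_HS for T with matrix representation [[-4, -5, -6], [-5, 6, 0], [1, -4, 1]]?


The Hilbert-Schmidt norm is sqrt(sum of squares of all entries).
Sum of squares = (-4)^2 + (-5)^2 + (-6)^2 + (-5)^2 + 6^2 + 0^2 + 1^2 + (-4)^2 + 1^2
= 16 + 25 + 36 + 25 + 36 + 0 + 1 + 16 + 1 = 156
||T||_HS = sqrt(156) = 12.4900

12.4900


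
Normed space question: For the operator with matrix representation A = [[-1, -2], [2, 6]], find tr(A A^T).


trace(A * A^T) = sum of squares of all entries
= (-1)^2 + (-2)^2 + 2^2 + 6^2
= 1 + 4 + 4 + 36
= 45

45


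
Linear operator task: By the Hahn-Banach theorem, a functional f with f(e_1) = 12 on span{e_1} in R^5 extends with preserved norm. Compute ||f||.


The norm of f is given by ||f|| = sup_{||x||=1} |f(x)|.
On span{e_1}, ||e_1|| = 1, so ||f|| = |f(e_1)| / ||e_1||
= |12| / 1 = 12.0000

12.0000


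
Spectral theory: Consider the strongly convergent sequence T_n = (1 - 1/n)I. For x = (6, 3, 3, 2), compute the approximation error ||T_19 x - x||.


T_19 x - x = (1 - 1/19)x - x = -x/19
||x|| = sqrt(58) = 7.6158
||T_19 x - x|| = ||x||/19 = 7.6158/19 = 0.4008

0.4008


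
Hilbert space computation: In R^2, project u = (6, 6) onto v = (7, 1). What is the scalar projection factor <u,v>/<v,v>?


Computing <u,v> = 6*7 + 6*1 = 48
Computing <v,v> = 7^2 + 1^2 = 50
Projection coefficient = 48/50 = 0.9600

0.9600


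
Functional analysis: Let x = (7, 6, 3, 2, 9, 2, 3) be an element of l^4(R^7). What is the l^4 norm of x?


The l^4 norm = (sum |x_i|^4)^(1/4)
Sum of 4th powers = 2401 + 1296 + 81 + 16 + 6561 + 16 + 81 = 10452
||x||_4 = (10452)^(1/4) = 10.1111

10.1111


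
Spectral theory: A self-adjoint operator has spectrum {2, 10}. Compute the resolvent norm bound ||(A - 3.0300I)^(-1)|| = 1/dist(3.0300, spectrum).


dist(3.0300, {2, 10}) = min(|3.0300 - 2|, |3.0300 - 10|)
= min(1.0300, 6.9700) = 1.0300
Resolvent bound = 1/1.0300 = 0.9709

0.9709


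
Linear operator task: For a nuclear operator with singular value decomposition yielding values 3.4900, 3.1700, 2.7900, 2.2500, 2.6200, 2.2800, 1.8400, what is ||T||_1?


The nuclear norm is the sum of all singular values.
||T||_1 = 3.4900 + 3.1700 + 2.7900 + 2.2500 + 2.6200 + 2.2800 + 1.8400
= 18.4400

18.4400


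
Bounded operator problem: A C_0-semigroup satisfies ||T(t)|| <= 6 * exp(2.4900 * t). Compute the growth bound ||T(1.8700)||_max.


||T(1.8700)|| <= 6 * exp(2.4900 * 1.8700)
= 6 * exp(4.6563)
= 6 * 105.2460
= 631.4757

631.4757


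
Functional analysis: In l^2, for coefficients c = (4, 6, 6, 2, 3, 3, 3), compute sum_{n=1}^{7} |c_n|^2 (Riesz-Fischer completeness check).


sum |c_n|^2 = 4^2 + 6^2 + 6^2 + 2^2 + 3^2 + 3^2 + 3^2
= 16 + 36 + 36 + 4 + 9 + 9 + 9
= 119

119


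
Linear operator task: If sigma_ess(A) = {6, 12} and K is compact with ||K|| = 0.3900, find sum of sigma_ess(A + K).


By Weyl's theorem, the essential spectrum is invariant under compact perturbations.
sigma_ess(A + K) = sigma_ess(A) = {6, 12}
Sum = 6 + 12 = 18

18


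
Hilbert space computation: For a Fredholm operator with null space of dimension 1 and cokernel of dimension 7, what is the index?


The Fredholm index is defined as ind(T) = dim(ker T) - dim(coker T)
= 1 - 7
= -6

-6


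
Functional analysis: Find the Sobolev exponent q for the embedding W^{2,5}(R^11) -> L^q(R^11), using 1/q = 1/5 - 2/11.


Using the Sobolev embedding formula: 1/q = 1/p - k/n
1/q = 1/5 - 2/11 = 1/55
q = 1/(1/55) = 55

55.0000


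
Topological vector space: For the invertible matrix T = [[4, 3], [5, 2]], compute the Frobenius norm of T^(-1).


det(T) = 4*2 - 3*5 = -7
T^(-1) = (1/-7) * [[2, -3], [-5, 4]] = [[-0.2857, 0.4286], [0.7143, -0.5714]]
||T^(-1)||_F^2 = (-0.2857)^2 + 0.4286^2 + 0.7143^2 + (-0.5714)^2 = 1.1020
||T^(-1)||_F = sqrt(1.1020) = 1.0498

1.0498


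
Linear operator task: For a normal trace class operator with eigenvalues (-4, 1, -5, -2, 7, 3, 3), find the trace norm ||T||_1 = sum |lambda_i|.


For a normal operator, singular values equal |eigenvalues|.
Trace norm = sum |lambda_i| = 4 + 1 + 5 + 2 + 7 + 3 + 3
= 25

25


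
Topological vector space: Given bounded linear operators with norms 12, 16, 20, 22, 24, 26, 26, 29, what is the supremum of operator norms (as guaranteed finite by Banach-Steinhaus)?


By the Uniform Boundedness Principle, the supremum of norms is finite.
sup_k ||T_k|| = max(12, 16, 20, 22, 24, 26, 26, 29) = 29

29


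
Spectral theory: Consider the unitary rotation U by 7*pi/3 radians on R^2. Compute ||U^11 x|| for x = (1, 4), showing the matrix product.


U is a rotation by theta = 7*pi/3
U^11 = rotation by 11*theta = 77*pi/3 = 5*pi/3 (mod 2*pi)
cos(5*pi/3) = 0.5000, sin(5*pi/3) = -0.8660
U^11 x = (0.5000 * 1 - -0.8660 * 4, -0.8660 * 1 + 0.5000 * 4)
= (3.9641, 1.1340)
||U^11 x|| = sqrt(3.9641^2 + 1.1340^2) = sqrt(17.0000) = 4.1231

4.1231


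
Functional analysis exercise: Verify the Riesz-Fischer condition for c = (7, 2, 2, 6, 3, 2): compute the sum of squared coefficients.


sum |c_n|^2 = 7^2 + 2^2 + 2^2 + 6^2 + 3^2 + 2^2
= 49 + 4 + 4 + 36 + 9 + 4
= 106

106


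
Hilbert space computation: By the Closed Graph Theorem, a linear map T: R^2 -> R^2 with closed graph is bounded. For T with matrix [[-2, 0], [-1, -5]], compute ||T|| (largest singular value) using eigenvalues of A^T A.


A^T A = [[5, 5], [5, 25]]
trace(A^T A) = 30, det(A^T A) = 100
discriminant = 30^2 - 4*100 = 500
Largest eigenvalue of A^T A = (trace + sqrt(disc))/2 = 26.1803
||T|| = sqrt(26.1803) = 5.1167

5.1167


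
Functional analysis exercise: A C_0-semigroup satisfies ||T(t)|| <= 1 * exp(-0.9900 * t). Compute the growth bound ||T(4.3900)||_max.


||T(4.3900)|| <= 1 * exp(-0.9900 * 4.3900)
= 1 * exp(-4.3461)
= 1 * 0.0130
= 0.0130

0.0130


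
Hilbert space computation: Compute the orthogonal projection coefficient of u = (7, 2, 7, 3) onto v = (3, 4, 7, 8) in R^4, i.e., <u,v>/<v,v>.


Computing <u,v> = 7*3 + 2*4 + 7*7 + 3*8 = 102
Computing <v,v> = 3^2 + 4^2 + 7^2 + 8^2 = 138
Projection coefficient = 102/138 = 0.7391

0.7391


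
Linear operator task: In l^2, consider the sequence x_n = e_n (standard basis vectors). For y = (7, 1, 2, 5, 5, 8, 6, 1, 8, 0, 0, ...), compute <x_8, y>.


x_8 = e_8 is the standard basis vector with 1 in position 8.
<x_8, y> = y_8 = 1
As n -> infinity, <x_n, y> -> 0, confirming weak convergence of (x_n) to 0.

1


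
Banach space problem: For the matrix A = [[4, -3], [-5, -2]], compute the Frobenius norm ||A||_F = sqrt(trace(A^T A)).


||A||_F^2 = sum a_ij^2
= 4^2 + (-3)^2 + (-5)^2 + (-2)^2
= 16 + 9 + 25 + 4 = 54
||A||_F = sqrt(54) = 7.3485

7.3485


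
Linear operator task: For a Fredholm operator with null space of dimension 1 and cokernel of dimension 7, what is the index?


The Fredholm index is defined as ind(T) = dim(ker T) - dim(coker T)
= 1 - 7
= -6

-6


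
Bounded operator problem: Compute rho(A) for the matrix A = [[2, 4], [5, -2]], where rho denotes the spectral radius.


For a 2x2 matrix, eigenvalues satisfy lambda^2 - (trace)*lambda + det = 0
trace = 2 + -2 = 0
det = 2*-2 - 4*5 = -24
discriminant = 0^2 - 4*(-24) = 96
spectral radius = max |eigenvalue| = 4.8990

4.8990


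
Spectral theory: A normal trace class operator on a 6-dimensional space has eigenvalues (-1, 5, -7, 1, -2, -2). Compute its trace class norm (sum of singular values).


For a normal operator, singular values equal |eigenvalues|.
Trace norm = sum |lambda_i| = 1 + 5 + 7 + 1 + 2 + 2
= 18

18


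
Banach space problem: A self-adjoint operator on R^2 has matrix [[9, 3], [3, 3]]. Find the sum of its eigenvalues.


For a self-adjoint (symmetric) matrix, the eigenvalues are real.
The sum of eigenvalues equals the trace of the matrix.
trace = 9 + 3 = 12

12


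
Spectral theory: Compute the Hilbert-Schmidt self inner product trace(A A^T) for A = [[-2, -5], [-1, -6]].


trace(A * A^T) = sum of squares of all entries
= (-2)^2 + (-5)^2 + (-1)^2 + (-6)^2
= 4 + 25 + 1 + 36
= 66

66


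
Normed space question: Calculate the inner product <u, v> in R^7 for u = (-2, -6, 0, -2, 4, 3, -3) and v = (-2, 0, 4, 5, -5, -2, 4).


Computing the standard inner product <u, v> = sum u_i * v_i
= -2*-2 + -6*0 + 0*4 + -2*5 + 4*-5 + 3*-2 + -3*4
= 4 + 0 + 0 + -10 + -20 + -6 + -12
= -44

-44


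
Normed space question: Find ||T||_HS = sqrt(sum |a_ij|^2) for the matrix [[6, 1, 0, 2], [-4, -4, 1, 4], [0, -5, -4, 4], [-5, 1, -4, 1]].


The Hilbert-Schmidt norm is sqrt(sum of squares of all entries).
Sum of squares = 6^2 + 1^2 + 0^2 + 2^2 + (-4)^2 + (-4)^2 + 1^2 + 4^2 + 0^2 + (-5)^2 + (-4)^2 + 4^2 + (-5)^2 + 1^2 + (-4)^2 + 1^2
= 36 + 1 + 0 + 4 + 16 + 16 + 1 + 16 + 0 + 25 + 16 + 16 + 25 + 1 + 16 + 1 = 190
||T||_HS = sqrt(190) = 13.7840

13.7840


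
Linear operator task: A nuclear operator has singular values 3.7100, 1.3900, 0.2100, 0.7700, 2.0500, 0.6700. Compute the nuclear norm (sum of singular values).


The nuclear norm is the sum of all singular values.
||T||_1 = 3.7100 + 1.3900 + 0.2100 + 0.7700 + 2.0500 + 0.6700
= 8.8000

8.8000


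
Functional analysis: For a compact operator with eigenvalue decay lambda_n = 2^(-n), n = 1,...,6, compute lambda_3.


The eigenvalue formula gives lambda_3 = 1/2^3
= 1/8
= 0.1250

0.1250


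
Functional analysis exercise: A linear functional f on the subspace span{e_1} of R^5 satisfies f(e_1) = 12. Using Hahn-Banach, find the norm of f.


The norm of f is given by ||f|| = sup_{||x||=1} |f(x)|.
On span{e_1}, ||e_1|| = 1, so ||f|| = |f(e_1)| / ||e_1||
= |12| / 1 = 12.0000

12.0000


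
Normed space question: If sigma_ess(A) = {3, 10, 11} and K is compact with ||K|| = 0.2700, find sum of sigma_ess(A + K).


By Weyl's theorem, the essential spectrum is invariant under compact perturbations.
sigma_ess(A + K) = sigma_ess(A) = {3, 10, 11}
Sum = 3 + 10 + 11 = 24

24


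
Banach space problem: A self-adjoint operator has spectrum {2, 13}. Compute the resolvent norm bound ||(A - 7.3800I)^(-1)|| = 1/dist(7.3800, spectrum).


dist(7.3800, {2, 13}) = min(|7.3800 - 2|, |7.3800 - 13|)
= min(5.3800, 5.6200) = 5.3800
Resolvent bound = 1/5.3800 = 0.1859

0.1859


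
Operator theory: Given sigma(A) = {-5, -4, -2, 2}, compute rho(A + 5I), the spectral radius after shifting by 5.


Spectrum of A + 5I = {0, 1, 3, 7}
Spectral radius = max |lambda| over the shifted spectrum
= max(0, 1, 3, 7) = 7

7


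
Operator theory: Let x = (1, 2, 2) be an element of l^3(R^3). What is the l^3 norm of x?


The l^3 norm = (sum |x_i|^3)^(1/3)
Sum of 3th powers = 1 + 8 + 8 = 17
||x||_3 = (17)^(1/3) = 2.5713

2.5713


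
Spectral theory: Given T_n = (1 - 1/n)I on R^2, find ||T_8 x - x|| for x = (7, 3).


T_8 x - x = (1 - 1/8)x - x = -x/8
||x|| = sqrt(58) = 7.6158
||T_8 x - x|| = ||x||/8 = 7.6158/8 = 0.9520

0.9520


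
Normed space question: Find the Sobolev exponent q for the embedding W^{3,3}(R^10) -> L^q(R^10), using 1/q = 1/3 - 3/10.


Using the Sobolev embedding formula: 1/q = 1/p - k/n
1/q = 1/3 - 3/10 = 1/30
q = 1/(1/30) = 30

30.0000


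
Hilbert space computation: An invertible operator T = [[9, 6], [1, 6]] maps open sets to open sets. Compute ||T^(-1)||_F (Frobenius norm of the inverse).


det(T) = 9*6 - 6*1 = 48
T^(-1) = (1/48) * [[6, -6], [-1, 9]] = [[0.1250, -0.1250], [-0.0208, 0.1875]]
||T^(-1)||_F^2 = 0.1250^2 + (-0.1250)^2 + (-0.0208)^2 + 0.1875^2 = 0.0668
||T^(-1)||_F = sqrt(0.0668) = 0.2585

0.2585


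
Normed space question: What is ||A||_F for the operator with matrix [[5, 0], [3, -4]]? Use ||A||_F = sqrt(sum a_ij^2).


||A||_F^2 = sum a_ij^2
= 5^2 + 0^2 + 3^2 + (-4)^2
= 25 + 0 + 9 + 16 = 50
||A||_F = sqrt(50) = 7.0711

7.0711


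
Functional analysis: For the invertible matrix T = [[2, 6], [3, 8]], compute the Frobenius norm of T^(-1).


det(T) = 2*8 - 6*3 = -2
T^(-1) = (1/-2) * [[8, -6], [-3, 2]] = [[-4.0000, 3.0000], [1.5000, -1.0000]]
||T^(-1)||_F^2 = (-4.0000)^2 + 3.0000^2 + 1.5000^2 + (-1.0000)^2 = 28.2500
||T^(-1)||_F = sqrt(28.2500) = 5.3151

5.3151


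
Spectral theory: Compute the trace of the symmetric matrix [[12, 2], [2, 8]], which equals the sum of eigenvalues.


For a self-adjoint (symmetric) matrix, the eigenvalues are real.
The sum of eigenvalues equals the trace of the matrix.
trace = 12 + 8 = 20

20


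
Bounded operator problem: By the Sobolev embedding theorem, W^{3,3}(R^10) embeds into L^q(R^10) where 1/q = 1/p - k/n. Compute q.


Using the Sobolev embedding formula: 1/q = 1/p - k/n
1/q = 1/3 - 3/10 = 1/30
q = 1/(1/30) = 30

30.0000


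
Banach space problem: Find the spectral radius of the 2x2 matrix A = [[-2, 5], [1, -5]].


For a 2x2 matrix, eigenvalues satisfy lambda^2 - (trace)*lambda + det = 0
trace = -2 + -5 = -7
det = -2*-5 - 5*1 = 5
discriminant = (-7)^2 - 4*(5) = 29
spectral radius = max |eigenvalue| = 6.1926

6.1926


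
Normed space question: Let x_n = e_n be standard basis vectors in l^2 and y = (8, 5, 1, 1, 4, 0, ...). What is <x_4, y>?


x_4 = e_4 is the standard basis vector with 1 in position 4.
<x_4, y> = y_4 = 1
As n -> infinity, <x_n, y> -> 0, confirming weak convergence of (x_n) to 0.

1


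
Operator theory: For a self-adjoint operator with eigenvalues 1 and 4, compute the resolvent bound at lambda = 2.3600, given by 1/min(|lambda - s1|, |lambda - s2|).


dist(2.3600, {1, 4}) = min(|2.3600 - 1|, |2.3600 - 4|)
= min(1.3600, 1.6400) = 1.3600
Resolvent bound = 1/1.3600 = 0.7353

0.7353


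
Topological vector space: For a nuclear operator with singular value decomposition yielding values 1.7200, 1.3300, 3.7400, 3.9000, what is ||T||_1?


The nuclear norm is the sum of all singular values.
||T||_1 = 1.7200 + 1.3300 + 3.7400 + 3.9000
= 10.6900

10.6900


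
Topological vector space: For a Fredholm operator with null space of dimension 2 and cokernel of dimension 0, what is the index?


The Fredholm index is defined as ind(T) = dim(ker T) - dim(coker T)
= 2 - 0
= 2

2


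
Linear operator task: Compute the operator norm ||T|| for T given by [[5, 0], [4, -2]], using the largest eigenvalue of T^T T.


A^T A = [[41, -8], [-8, 4]]
trace(A^T A) = 45, det(A^T A) = 100
discriminant = 45^2 - 4*100 = 1625
Largest eigenvalue of A^T A = (trace + sqrt(disc))/2 = 42.6556
||T|| = sqrt(42.6556) = 6.5311

6.5311


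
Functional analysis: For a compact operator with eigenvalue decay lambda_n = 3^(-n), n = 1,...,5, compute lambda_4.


The eigenvalue formula gives lambda_4 = 1/3^4
= 1/81
= 0.0123

0.0123


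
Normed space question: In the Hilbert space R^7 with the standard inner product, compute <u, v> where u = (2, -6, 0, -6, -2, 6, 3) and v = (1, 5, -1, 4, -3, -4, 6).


Computing the standard inner product <u, v> = sum u_i * v_i
= 2*1 + -6*5 + 0*-1 + -6*4 + -2*-3 + 6*-4 + 3*6
= 2 + -30 + 0 + -24 + 6 + -24 + 18
= -52

-52


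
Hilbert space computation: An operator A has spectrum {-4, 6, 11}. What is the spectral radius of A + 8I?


Spectrum of A + 8I = {4, 14, 19}
Spectral radius = max |lambda| over the shifted spectrum
= max(4, 14, 19) = 19

19


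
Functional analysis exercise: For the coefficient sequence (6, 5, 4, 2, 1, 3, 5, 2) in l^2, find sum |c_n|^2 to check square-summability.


sum |c_n|^2 = 6^2 + 5^2 + 4^2 + 2^2 + 1^2 + 3^2 + 5^2 + 2^2
= 36 + 25 + 16 + 4 + 1 + 9 + 25 + 4
= 120

120


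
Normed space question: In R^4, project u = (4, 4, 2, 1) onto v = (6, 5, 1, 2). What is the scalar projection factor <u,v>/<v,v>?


Computing <u,v> = 4*6 + 4*5 + 2*1 + 1*2 = 48
Computing <v,v> = 6^2 + 5^2 + 1^2 + 2^2 = 66
Projection coefficient = 48/66 = 0.7273

0.7273


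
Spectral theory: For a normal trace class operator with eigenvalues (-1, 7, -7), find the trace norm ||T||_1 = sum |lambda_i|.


For a normal operator, singular values equal |eigenvalues|.
Trace norm = sum |lambda_i| = 1 + 7 + 7
= 15

15


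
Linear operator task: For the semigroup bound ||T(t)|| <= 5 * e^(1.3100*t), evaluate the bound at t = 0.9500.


||T(0.9500)|| <= 5 * exp(1.3100 * 0.9500)
= 5 * exp(1.2445)
= 5 * 3.4712
= 17.3560

17.3560


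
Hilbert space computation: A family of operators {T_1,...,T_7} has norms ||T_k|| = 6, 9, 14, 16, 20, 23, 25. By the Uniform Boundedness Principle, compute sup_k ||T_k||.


By the Uniform Boundedness Principle, the supremum of norms is finite.
sup_k ||T_k|| = max(6, 9, 14, 16, 20, 23, 25) = 25

25


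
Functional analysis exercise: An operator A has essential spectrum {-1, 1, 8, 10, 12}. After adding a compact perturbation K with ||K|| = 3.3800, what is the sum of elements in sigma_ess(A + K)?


By Weyl's theorem, the essential spectrum is invariant under compact perturbations.
sigma_ess(A + K) = sigma_ess(A) = {-1, 1, 8, 10, 12}
Sum = -1 + 1 + 8 + 10 + 12 = 30

30


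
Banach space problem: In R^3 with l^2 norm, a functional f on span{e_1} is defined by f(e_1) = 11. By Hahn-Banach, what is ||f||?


The norm of f is given by ||f|| = sup_{||x||=1} |f(x)|.
On span{e_1}, ||e_1|| = 1, so ||f|| = |f(e_1)| / ||e_1||
= |11| / 1 = 11.0000

11.0000


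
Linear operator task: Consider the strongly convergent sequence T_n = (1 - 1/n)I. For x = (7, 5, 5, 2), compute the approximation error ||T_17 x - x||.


T_17 x - x = (1 - 1/17)x - x = -x/17
||x|| = sqrt(103) = 10.1489
||T_17 x - x|| = ||x||/17 = 10.1489/17 = 0.5970

0.5970


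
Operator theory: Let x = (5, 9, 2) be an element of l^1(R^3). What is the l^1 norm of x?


The l^1 norm equals the sum of absolute values of all components.
||x||_1 = 5 + 9 + 2
= 16

16.0000


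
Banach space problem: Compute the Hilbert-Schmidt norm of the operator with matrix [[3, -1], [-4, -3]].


The Hilbert-Schmidt norm is sqrt(sum of squares of all entries).
Sum of squares = 3^2 + (-1)^2 + (-4)^2 + (-3)^2
= 9 + 1 + 16 + 9 = 35
||T||_HS = sqrt(35) = 5.9161

5.9161


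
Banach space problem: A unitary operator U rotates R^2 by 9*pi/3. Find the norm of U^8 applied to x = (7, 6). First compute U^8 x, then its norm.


U is a rotation by theta = 9*pi/3
U^8 = rotation by 8*theta = 72*pi/3 = 0*pi/3 (mod 2*pi)
cos(0*pi/3) = 1.0000, sin(0*pi/3) = 0.0000
U^8 x = (1.0000 * 7 - 0.0000 * 6, 0.0000 * 7 + 1.0000 * 6)
= (7.0000, 6.0000)
||U^8 x|| = sqrt(7.0000^2 + 6.0000^2) = sqrt(85.0000) = 9.2195

9.2195


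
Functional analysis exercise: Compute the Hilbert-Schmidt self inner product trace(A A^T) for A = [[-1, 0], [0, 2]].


trace(A * A^T) = sum of squares of all entries
= (-1)^2 + 0^2 + 0^2 + 2^2
= 1 + 0 + 0 + 4
= 5

5


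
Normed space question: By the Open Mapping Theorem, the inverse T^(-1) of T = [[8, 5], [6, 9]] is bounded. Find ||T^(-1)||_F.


det(T) = 8*9 - 5*6 = 42
T^(-1) = (1/42) * [[9, -5], [-6, 8]] = [[0.2143, -0.1190], [-0.1429, 0.1905]]
||T^(-1)||_F^2 = 0.2143^2 + (-0.1190)^2 + (-0.1429)^2 + 0.1905^2 = 0.1168
||T^(-1)||_F = sqrt(0.1168) = 0.3417

0.3417


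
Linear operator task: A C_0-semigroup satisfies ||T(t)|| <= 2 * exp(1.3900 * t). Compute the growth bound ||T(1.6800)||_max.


||T(1.6800)|| <= 2 * exp(1.3900 * 1.6800)
= 2 * exp(2.3352)
= 2 * 10.3315
= 20.6631

20.6631


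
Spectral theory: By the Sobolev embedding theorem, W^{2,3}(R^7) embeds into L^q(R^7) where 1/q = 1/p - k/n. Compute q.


Using the Sobolev embedding formula: 1/q = 1/p - k/n
1/q = 1/3 - 2/7 = 1/21
q = 1/(1/21) = 21

21.0000


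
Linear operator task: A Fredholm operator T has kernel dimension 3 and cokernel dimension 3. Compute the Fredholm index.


The Fredholm index is defined as ind(T) = dim(ker T) - dim(coker T)
= 3 - 3
= 0

0


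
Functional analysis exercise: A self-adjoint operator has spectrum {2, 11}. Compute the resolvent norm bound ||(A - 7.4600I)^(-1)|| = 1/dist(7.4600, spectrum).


dist(7.4600, {2, 11}) = min(|7.4600 - 2|, |7.4600 - 11|)
= min(5.4600, 3.5400) = 3.5400
Resolvent bound = 1/3.5400 = 0.2825

0.2825


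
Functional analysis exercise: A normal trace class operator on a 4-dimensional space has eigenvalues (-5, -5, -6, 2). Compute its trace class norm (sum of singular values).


For a normal operator, singular values equal |eigenvalues|.
Trace norm = sum |lambda_i| = 5 + 5 + 6 + 2
= 18

18


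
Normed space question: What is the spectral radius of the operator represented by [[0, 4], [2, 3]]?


For a 2x2 matrix, eigenvalues satisfy lambda^2 - (trace)*lambda + det = 0
trace = 0 + 3 = 3
det = 0*3 - 4*2 = -8
discriminant = 3^2 - 4*(-8) = 41
spectral radius = max |eigenvalue| = 4.7016

4.7016


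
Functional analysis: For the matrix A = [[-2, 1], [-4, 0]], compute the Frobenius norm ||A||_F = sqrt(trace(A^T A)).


||A||_F^2 = sum a_ij^2
= (-2)^2 + 1^2 + (-4)^2 + 0^2
= 4 + 1 + 16 + 0 = 21
||A||_F = sqrt(21) = 4.5826

4.5826


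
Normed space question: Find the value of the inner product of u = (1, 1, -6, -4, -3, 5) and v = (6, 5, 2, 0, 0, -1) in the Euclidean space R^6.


Computing the standard inner product <u, v> = sum u_i * v_i
= 1*6 + 1*5 + -6*2 + -4*0 + -3*0 + 5*-1
= 6 + 5 + -12 + 0 + 0 + -5
= -6

-6


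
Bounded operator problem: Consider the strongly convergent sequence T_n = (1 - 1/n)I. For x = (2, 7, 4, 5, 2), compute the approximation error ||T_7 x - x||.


T_7 x - x = (1 - 1/7)x - x = -x/7
||x|| = sqrt(98) = 9.8995
||T_7 x - x|| = ||x||/7 = 9.8995/7 = 1.4142

1.4142


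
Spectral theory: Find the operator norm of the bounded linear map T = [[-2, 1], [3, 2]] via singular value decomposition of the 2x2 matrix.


A^T A = [[13, 4], [4, 5]]
trace(A^T A) = 18, det(A^T A) = 49
discriminant = 18^2 - 4*49 = 128
Largest eigenvalue of A^T A = (trace + sqrt(disc))/2 = 14.6569
||T|| = sqrt(14.6569) = 3.8284

3.8284


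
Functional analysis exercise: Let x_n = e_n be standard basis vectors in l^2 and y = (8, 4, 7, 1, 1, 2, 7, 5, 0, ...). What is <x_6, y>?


x_6 = e_6 is the standard basis vector with 1 in position 6.
<x_6, y> = y_6 = 2
As n -> infinity, <x_n, y> -> 0, confirming weak convergence of (x_n) to 0.

2


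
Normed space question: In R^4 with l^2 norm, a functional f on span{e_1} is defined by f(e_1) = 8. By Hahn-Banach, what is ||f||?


The norm of f is given by ||f|| = sup_{||x||=1} |f(x)|.
On span{e_1}, ||e_1|| = 1, so ||f|| = |f(e_1)| / ||e_1||
= |8| / 1 = 8.0000

8.0000


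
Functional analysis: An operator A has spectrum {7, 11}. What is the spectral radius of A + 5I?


Spectrum of A + 5I = {12, 16}
Spectral radius = max |lambda| over the shifted spectrum
= max(12, 16) = 16

16


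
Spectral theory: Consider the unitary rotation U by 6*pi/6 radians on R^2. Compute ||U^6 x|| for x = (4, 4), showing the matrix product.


U is a rotation by theta = 6*pi/6
U^6 = rotation by 6*theta = 36*pi/6 = 0*pi/6 (mod 2*pi)
cos(0*pi/6) = 1.0000, sin(0*pi/6) = 0.0000
U^6 x = (1.0000 * 4 - 0.0000 * 4, 0.0000 * 4 + 1.0000 * 4)
= (4.0000, 4.0000)
||U^6 x|| = sqrt(4.0000^2 + 4.0000^2) = sqrt(32.0000) = 5.6569

5.6569


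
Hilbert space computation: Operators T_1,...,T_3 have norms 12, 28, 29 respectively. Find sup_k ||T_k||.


By the Uniform Boundedness Principle, the supremum of norms is finite.
sup_k ||T_k|| = max(12, 28, 29) = 29

29


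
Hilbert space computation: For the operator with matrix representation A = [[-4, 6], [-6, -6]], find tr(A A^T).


trace(A * A^T) = sum of squares of all entries
= (-4)^2 + 6^2 + (-6)^2 + (-6)^2
= 16 + 36 + 36 + 36
= 124

124


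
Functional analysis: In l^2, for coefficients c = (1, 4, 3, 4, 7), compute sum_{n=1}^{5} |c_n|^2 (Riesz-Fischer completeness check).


sum |c_n|^2 = 1^2 + 4^2 + 3^2 + 4^2 + 7^2
= 1 + 16 + 9 + 16 + 49
= 91

91


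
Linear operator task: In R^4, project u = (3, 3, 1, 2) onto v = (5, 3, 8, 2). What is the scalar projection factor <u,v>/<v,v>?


Computing <u,v> = 3*5 + 3*3 + 1*8 + 2*2 = 36
Computing <v,v> = 5^2 + 3^2 + 8^2 + 2^2 = 102
Projection coefficient = 36/102 = 0.3529

0.3529


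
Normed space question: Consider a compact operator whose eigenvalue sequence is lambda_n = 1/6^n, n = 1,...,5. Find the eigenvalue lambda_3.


The eigenvalue formula gives lambda_3 = 1/6^3
= 1/216
= 0.0046

0.0046


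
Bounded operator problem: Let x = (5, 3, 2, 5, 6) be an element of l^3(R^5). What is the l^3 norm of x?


The l^3 norm = (sum |x_i|^3)^(1/3)
Sum of 3th powers = 125 + 27 + 8 + 125 + 216 = 501
||x||_3 = (501)^(1/3) = 7.9423

7.9423


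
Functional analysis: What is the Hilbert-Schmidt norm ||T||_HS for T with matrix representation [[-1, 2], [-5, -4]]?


The Hilbert-Schmidt norm is sqrt(sum of squares of all entries).
Sum of squares = (-1)^2 + 2^2 + (-5)^2 + (-4)^2
= 1 + 4 + 25 + 16 = 46
||T||_HS = sqrt(46) = 6.7823

6.7823
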